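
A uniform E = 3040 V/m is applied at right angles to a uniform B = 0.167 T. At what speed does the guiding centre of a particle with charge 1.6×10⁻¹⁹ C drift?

v_d ≈ 1.82×10⁴ m/s

The steady drift has the magnetic force balancing the electric force, so v_d = E/B.
v_d = 3040/0.167 = 1.82×10⁴ m/s.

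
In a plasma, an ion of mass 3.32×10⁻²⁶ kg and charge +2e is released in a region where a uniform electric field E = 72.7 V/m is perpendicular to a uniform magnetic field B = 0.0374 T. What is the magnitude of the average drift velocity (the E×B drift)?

v_d ≈ 1940 m/s

In crossed fields the guiding centre drifts at v_d = |E×B|/B² = E/B, independent of charge and mass.
v_d = 72.7/0.0374 = 1940 m/s.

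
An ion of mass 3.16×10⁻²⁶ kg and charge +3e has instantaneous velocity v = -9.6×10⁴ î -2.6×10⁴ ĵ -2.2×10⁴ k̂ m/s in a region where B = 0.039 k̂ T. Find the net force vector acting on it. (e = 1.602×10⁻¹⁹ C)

F ≈ (-4.87×10⁻¹⁶, 1.80×10⁻¹⁵, 0) N

v×B = (-1010, 3740, 0) N/C.
F = q v×B = (4.806×10⁻¹⁹ C)·(-1010, 3740, 0) = (-4.87×10⁻¹⁶, 1.80×10⁻¹⁵, 0) N.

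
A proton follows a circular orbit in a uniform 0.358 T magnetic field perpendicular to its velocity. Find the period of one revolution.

The cyclotron period depends only on m, q, B: T = 2πm/(|q|B).
T = 2π(1.673×10⁻²⁷)/((1.602×10⁻¹⁹)(0.358)) ≈ 1.83×10⁻⁷ s.

T ≈ 1.83×10⁻⁷ s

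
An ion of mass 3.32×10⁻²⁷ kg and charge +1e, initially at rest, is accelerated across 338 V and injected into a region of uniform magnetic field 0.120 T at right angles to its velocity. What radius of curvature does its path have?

r ≈ 0.0312 m

Acceleration: |q|V = ½mv² ⇒ v = √(2|q|V/m) = √(2·1.602×10⁻¹⁹·338/3.32×10⁻²⁷) ≈ 1.806×10⁵ m/s.
In the field: r = mv/(|q|B) = (3.32×10⁻²⁷)(1.806×10⁵)/((1.602×10⁻¹⁹)(0.120)) ≈ 0.0312 m.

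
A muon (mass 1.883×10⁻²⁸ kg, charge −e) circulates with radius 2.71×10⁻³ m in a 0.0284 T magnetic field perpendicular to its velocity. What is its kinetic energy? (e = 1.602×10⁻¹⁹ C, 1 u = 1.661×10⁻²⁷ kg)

KE ≈ 2.52 eV

v = |q|Br/m, then KE = ½mv² = (qBr)²/(2m).
v = (1.602×10⁻¹⁹)(0.0284)(2.71×10⁻³)/1.883×10⁻²⁸ ≈ 6.548×10⁴ m/s.
KE = ½(1.883×10⁻²⁸)(6.548×10⁴)² ≈ 4.04×10⁻¹⁹ J = 2.52 eV.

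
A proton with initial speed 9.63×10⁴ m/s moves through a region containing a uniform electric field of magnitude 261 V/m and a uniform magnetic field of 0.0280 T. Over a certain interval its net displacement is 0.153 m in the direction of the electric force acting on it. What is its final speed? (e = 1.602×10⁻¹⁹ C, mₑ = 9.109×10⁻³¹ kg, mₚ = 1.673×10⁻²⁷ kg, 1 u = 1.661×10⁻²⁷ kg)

v_f ≈ 1.30×10⁵ m/s

B does no work; ΔKE = |q|E d.
½mv_f² = ½mv₀² + |q|Ed = ½(1.673×10⁻²⁷)(9.63×10⁴)² + (1.602×10⁻¹⁹)(261)(0.153) ≈ 7.757×10⁻¹⁸ J + 6.397×10⁻¹⁸ J ≈ 1.415×10⁻¹⁷ J.
v_f = √(2·1.415×10⁻¹⁷/1.673×10⁻²⁷) ≈ 1.30×10⁵ m/s.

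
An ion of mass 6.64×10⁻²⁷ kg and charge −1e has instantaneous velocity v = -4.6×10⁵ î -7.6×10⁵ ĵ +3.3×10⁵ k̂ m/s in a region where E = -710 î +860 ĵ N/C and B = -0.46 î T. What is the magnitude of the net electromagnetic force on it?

|F| ≈ 6.10×10⁻¹⁴ N

v×B = (0, -1.52×10⁵, -3.50×10⁵) N/C.
E + v×B = (-710, -1.51×10⁵, -3.50×10⁵) N/C.
F = q(E + v×B) = (−1.602×10⁻¹⁹ C)·(-710, -1.51×10⁵, -3.50×10⁵) = (1.14×10⁻¹⁶, 2.42×10⁻¹⁴, 5.60×10⁻¹⁴) N.
|F| = 6.10×10⁻¹⁴ N.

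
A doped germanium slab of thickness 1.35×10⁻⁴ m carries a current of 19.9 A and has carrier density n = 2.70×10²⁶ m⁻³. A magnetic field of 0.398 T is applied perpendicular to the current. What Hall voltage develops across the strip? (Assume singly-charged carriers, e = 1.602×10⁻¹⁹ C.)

V_H = IB/(n e t).
V_H = (19.9)(0.398)/((2.70×10²⁶)(1.602×10⁻¹⁹)(1.35×10⁻⁴)) ≈ 1.36×10⁻³ V.

V_H ≈ 1.36×10⁻³ V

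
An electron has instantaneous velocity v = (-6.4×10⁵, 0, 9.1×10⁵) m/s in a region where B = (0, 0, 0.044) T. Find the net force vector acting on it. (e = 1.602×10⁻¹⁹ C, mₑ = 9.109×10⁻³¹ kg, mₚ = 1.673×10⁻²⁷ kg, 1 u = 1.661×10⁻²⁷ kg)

F ≈ (0, -4.51×10⁻¹⁵, 0) N

v×B = (0, 2.82×10⁴, 0) N/C.
F = q v×B = (−1.602×10⁻¹⁹ C)·(0, 2.82×10⁴, 0) = (0, -4.51×10⁻¹⁵, 0) N.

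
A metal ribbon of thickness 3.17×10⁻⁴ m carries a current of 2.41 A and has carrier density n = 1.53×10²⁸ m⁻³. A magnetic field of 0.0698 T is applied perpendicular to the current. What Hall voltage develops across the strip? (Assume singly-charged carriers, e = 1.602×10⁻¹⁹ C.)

V_H = IB/(n e t).
V_H = (2.41)(0.0698)/((1.53×10²⁸)(1.602×10⁻¹⁹)(3.17×10⁻⁴)) ≈ 2.17×10⁻⁷ V.

V_H ≈ 2.17×10⁻⁷ V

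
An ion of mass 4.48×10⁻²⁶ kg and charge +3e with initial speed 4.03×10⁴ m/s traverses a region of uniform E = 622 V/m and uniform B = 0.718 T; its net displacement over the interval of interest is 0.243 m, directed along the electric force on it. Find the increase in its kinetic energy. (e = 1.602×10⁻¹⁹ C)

ΔKE ≈ 7.26×10⁻¹⁷ J

The magnetic force is always ⟂ v and does no work; only the electric force changes KE.
ΔKE = F_E · d = |q|E d = (4.806×10⁻¹⁹)(622)(0.243) ≈ 7.26×10⁻¹⁷ J.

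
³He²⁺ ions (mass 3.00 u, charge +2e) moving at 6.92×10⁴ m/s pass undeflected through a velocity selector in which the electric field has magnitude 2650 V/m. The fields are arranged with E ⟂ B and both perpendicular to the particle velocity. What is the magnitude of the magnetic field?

Balance of forces in the selector: qE = qvB ⇒ B = E/v.
B = 2650/6.92×10⁴ = 0.0383 T.

B = 0.0383 T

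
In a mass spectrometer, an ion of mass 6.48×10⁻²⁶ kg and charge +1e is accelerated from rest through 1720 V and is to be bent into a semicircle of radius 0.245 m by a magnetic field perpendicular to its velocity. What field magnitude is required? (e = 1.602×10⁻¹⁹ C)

B ≈ 0.152 T

v = √(2|q|V/m) = √(2·1.602×10⁻¹⁹·1720/6.48×10⁻²⁶) ≈ 9.222×10⁴ m/s.
B = mv/(|q|r) = (6.48×10⁻²⁶)(9.222×10⁴)/((1.602×10⁻¹⁹)(0.245)) ≈ 0.152 T.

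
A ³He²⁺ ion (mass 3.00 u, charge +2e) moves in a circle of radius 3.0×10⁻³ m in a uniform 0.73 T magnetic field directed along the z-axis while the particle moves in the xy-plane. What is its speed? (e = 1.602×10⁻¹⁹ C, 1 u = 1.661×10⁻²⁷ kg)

v ≈ 1.4×10⁵ m/s

From |q|vB = mv²/r, v = |q|Br/m.
v = (3.204×10⁻¹⁹)(0.73)(3.0×10⁻³)/4.983×10⁻²⁷ ≈ 1.4×10⁵ m/s.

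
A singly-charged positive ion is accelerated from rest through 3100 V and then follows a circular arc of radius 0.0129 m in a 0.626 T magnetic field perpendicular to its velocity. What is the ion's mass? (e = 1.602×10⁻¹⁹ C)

Combine |q|V = ½mv² and r = mv/(|q|B): eliminate v to get m = qB²r²/(2V).
m = (1.602×10⁻¹⁹)(0.626)²(0.0129)²/(2·3100) ≈ 1.68×10⁻²⁷ kg.

m ≈ 1.68×10⁻²⁷ kg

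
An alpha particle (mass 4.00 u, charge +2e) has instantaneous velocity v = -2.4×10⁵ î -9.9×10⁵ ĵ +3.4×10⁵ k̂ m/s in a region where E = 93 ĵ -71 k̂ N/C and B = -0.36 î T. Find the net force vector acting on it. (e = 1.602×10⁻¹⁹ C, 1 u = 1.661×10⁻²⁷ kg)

v×B = (0, -1.22×10⁵, -3.56×10⁵) N/C.
E + v×B = (0, -1.22×10⁵, -3.56×10⁵) N/C.
F = q(E + v×B) = (3.204×10⁻¹⁹ C)·(0, -1.22×10⁵, -3.56×10⁵) = (0, -3.92×10⁻¹⁴, -1.14×10⁻¹³) N.

F ≈ (0, -3.92×10⁻¹⁴, -1.14×10⁻¹³) N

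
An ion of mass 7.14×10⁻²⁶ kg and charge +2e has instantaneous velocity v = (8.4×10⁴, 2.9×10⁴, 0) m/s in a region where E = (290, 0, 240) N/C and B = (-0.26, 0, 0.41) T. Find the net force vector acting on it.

F ≈ (3.90×10⁻¹⁵, -1.10×10⁻¹⁴, 2.49×10⁻¹⁵) N

v×B = (1.19×10⁴, -3.44×10⁴, 7540) N/C.
E + v×B = (1.22×10⁴, -3.44×10⁴, 7780) N/C.
F = q(E + v×B) = (3.204×10⁻¹⁹ C)·(1.22×10⁴, -3.44×10⁴, 7780) = (3.90×10⁻¹⁵, -1.10×10⁻¹⁴, 2.49×10⁻¹⁵) N.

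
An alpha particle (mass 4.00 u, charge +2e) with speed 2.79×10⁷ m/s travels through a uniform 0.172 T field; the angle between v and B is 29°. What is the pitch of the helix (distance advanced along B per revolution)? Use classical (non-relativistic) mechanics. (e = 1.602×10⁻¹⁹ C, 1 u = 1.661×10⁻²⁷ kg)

v∥ = v cosθ = 2.79×10⁷·cos29° ≈ 2.440×10⁷ m/s.
T = 2πm/(|q|B) = 2π(6.644×10⁻²⁷)/((3.204×10⁻¹⁹)(0.172)) ≈ 7.575×10⁻⁷ s.
pitch = v∥ T = (2.440×10⁷)(7.575×10⁻⁷) ≈ 18.5 m.

p ≈ 18.5 m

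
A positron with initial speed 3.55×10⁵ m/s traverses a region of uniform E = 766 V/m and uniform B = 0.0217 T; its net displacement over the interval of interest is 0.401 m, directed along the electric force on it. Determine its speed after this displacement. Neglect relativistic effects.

B does no work; ΔKE = |q|E d.
½mv_f² = ½mv₀² + |q|Ed = ½(9.109×10⁻³¹)(3.55×10⁵)² + (1.602×10⁻¹⁹)(766)(0.401) ≈ 5.740×10⁻²⁰ J + 4.921×10⁻¹⁷ J ≈ 4.927×10⁻¹⁷ J.
v_f = √(2·4.927×10⁻¹⁷/9.109×10⁻³¹) ≈ 1.04×10⁷ m/s.

v_f ≈ 1.04×10⁷ m/s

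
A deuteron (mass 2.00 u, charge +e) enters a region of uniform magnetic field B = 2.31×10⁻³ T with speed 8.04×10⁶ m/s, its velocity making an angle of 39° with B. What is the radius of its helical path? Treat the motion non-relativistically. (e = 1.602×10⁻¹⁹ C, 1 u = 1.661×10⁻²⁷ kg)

r ≈ 45.4 m

v⊥ = v sinθ = 8.04×10⁶·sin39° ≈ 5.060×10⁶ m/s.
r = m v⊥/(|q|B) = (3.322×10⁻²⁷)(5.060×10⁶)/((1.602×10⁻¹⁹)(2.31×10⁻³)) ≈ 45.4 m.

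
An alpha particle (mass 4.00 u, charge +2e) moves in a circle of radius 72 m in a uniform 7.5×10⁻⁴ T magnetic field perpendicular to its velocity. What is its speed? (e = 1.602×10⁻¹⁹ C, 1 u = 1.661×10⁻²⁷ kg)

v ≈ 2.6×10⁶ m/s

From |q|vB = mv²/r, v = |q|Br/m.
v = (3.204×10⁻¹⁹)(7.5×10⁻⁴)(72)/6.644×10⁻²⁷ ≈ 2.6×10⁶ m/s.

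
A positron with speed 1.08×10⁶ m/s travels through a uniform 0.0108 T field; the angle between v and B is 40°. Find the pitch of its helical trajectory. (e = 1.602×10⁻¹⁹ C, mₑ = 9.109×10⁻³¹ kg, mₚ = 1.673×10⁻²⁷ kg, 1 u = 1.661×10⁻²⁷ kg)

v∥ = v cosθ = 1.08×10⁶·cos40° ≈ 8.273×10⁵ m/s.
T = 2πm/(|q|B) = 2π(9.109×10⁻³¹)/((1.602×10⁻¹⁹)(0.0108)) ≈ 3.308×10⁻⁹ s.
pitch = v∥ T = (8.273×10⁵)(3.308×10⁻⁹) ≈ 2.74×10⁻³ m.

p ≈ 2.74×10⁻³ m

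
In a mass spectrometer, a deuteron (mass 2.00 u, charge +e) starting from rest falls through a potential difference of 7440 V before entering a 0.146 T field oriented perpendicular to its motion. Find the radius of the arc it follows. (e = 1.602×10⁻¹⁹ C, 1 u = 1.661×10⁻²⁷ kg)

r ≈ 0.120 m

Acceleration: |q|V = ½mv² ⇒ v = √(2|q|V/m) = √(2·1.602×10⁻¹⁹·7440/3.322×10⁻²⁷) ≈ 8.471×10⁵ m/s.
In the field: r = mv/(|q|B) = (3.322×10⁻²⁷)(8.471×10⁵)/((1.602×10⁻¹⁹)(0.146)) ≈ 0.120 m.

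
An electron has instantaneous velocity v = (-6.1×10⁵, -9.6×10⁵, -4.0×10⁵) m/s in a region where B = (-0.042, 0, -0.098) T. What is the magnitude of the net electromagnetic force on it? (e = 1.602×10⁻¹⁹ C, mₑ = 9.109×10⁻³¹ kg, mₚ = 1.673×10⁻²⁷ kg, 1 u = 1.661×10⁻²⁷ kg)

v×B = (9.41×10⁴, -4.30×10⁴, -4.03×10⁴) N/C.
F = q v×B = (−1.602×10⁻¹⁹ C)·(9.41×10⁴, -4.30×10⁴, -4.03×10⁴) = (-1.51×10⁻¹⁴, 6.89×10⁻¹⁵, 6.46×10⁻¹⁵) N.
|F| = 1.78×10⁻¹⁴ N.

|F| ≈ 1.78×10⁻¹⁴ N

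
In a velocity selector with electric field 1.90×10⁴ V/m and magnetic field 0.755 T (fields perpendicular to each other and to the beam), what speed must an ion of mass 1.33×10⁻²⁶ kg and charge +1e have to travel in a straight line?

v = 2.52×10⁴ m/s

Straight-line motion ⇒ electric and magnetic forces cancel, so E = vB.
v = E/B = 1.90×10⁴/0.755 = 2.52×10⁴ m/s.
The result is independent of the particle's charge and mass.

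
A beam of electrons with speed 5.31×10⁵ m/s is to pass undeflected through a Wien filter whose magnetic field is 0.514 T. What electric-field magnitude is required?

E = 2.73×10⁵ V/m

For straight-line motion qE = qvB, so E = vB.
E = 5.31×10⁵ × 0.514 = 2.73×10⁵ V/m.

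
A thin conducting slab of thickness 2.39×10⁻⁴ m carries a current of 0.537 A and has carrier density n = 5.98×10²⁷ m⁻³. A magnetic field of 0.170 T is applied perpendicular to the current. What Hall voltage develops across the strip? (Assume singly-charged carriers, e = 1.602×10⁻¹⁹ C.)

V_H ≈ 3.99×10⁻⁷ V

V_H = IB/(n e t).
V_H = (0.537)(0.170)/((5.98×10²⁷)(1.602×10⁻¹⁹)(2.39×10⁻⁴)) ≈ 3.99×10⁻⁷ V.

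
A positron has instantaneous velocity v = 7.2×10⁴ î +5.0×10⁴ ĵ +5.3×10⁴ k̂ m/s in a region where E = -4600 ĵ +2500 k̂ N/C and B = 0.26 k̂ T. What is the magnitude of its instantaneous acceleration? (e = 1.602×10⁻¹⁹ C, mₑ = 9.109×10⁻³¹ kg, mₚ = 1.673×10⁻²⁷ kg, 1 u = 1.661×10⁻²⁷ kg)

|a| ≈ 4.72×10¹⁵ m/s²

v×B = (1.30×10⁴, -1.87×10⁴, 0) N/C.
E + v×B = (1.30×10⁴, -2.33×10⁴, 2500) N/C.
F = q(E + v×B) = (1.602×10⁻¹⁹ C)·(1.30×10⁴, -2.33×10⁴, 2500) = (2.08×10⁻¹⁵, -3.74×10⁻¹⁵, 4.00×10⁻¹⁶) N.
|a| = |F|/m = 4.296×10⁻¹⁵/9.109×10⁻³¹ ≈ 4.72×10¹⁵ m/s².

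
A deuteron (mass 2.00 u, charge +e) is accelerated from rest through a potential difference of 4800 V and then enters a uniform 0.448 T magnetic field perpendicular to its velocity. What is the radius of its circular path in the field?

r ≈ 0.0315 m

Acceleration: |q|V = ½mv² ⇒ v = √(2|q|V/m) = √(2·1.602×10⁻¹⁹·4800/3.322×10⁻²⁷) ≈ 6.804×10⁵ m/s.
In the field: r = mv/(|q|B) = (3.322×10⁻²⁷)(6.804×10⁵)/((1.602×10⁻¹⁹)(0.448)) ≈ 0.0315 m.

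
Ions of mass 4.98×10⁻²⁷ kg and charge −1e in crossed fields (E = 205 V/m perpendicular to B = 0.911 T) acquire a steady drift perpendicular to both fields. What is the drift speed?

In crossed fields the guiding centre drifts at v_d = |E×B|/B² = E/B, independent of charge and mass.
v_d = 205/0.911 = 225 m/s.

v_d ≈ 225 m/s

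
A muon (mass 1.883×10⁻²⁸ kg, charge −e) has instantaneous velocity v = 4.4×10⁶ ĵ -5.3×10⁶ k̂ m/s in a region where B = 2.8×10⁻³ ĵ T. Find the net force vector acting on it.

v×B = (1.48×10⁴, 0, 0) N/C.
F = q v×B = (−1.602×10⁻¹⁹ C)·(1.48×10⁴, 0, 0) = (-2.38×10⁻¹⁵, 0, 0) N.

F ≈ (-2.38×10⁻¹⁵, 0, 0) N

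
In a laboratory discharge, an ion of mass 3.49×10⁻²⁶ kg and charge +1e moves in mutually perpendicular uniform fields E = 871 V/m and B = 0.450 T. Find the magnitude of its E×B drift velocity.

v_d ≈ 1940 m/s

In crossed fields the guiding centre drifts at v_d = |E×B|/B² = E/B, independent of charge and mass.
v_d = 871/0.450 = 1940 m/s.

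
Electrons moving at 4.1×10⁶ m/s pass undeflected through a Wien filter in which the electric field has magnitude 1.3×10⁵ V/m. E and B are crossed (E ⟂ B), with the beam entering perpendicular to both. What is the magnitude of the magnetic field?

B = 0.032 T

Balance of forces in the selector: qE = qvB ⇒ B = E/v.
B = 1.3×10⁵/4.1×10⁶ = 0.032 T.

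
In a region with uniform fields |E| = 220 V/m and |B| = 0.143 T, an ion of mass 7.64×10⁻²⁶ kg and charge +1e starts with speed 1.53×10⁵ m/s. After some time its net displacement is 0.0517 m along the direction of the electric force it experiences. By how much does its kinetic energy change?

ΔKE ≈ 1.82×10⁻¹⁸ J

The magnetic force is always ⟂ v and does no work; only the electric force changes KE.
ΔKE = F_E · d = |q|E d = (1.602×10⁻¹⁹)(220)(0.0517) ≈ 1.82×10⁻¹⁸ J.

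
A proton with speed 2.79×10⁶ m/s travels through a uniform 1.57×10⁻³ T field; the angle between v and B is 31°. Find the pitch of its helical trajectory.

p ≈ 100 m

v∥ = v cosθ = 2.79×10⁶·cos31° ≈ 2.391×10⁶ m/s.
T = 2πm/(|q|B) = 2π(1.673×10⁻²⁷)/((1.602×10⁻¹⁹)(1.57×10⁻³)) ≈ 4.179×10⁻⁵ s.
pitch = v∥ T = (2.391×10⁶)(4.179×10⁻⁵) ≈ 100 m.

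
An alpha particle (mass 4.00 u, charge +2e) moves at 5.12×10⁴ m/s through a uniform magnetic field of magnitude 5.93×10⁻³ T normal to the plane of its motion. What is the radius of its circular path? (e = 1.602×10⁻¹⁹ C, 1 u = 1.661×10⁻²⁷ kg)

r ≈ 0.179 m

The magnetic force provides the centripetal force: |q|vB = mv²/r.
r = mv/(|q|B) = (6.644×10⁻²⁷)(5.12×10⁴)/((3.204×10⁻¹⁹)(5.93×10⁻³)) ≈ 0.179 m.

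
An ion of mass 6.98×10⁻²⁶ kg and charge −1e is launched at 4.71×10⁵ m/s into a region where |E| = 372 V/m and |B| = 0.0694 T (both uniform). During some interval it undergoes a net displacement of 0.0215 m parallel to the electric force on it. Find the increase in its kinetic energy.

ΔKE ≈ 1.28×10⁻¹⁸ J

The magnetic force is always ⟂ v and does no work; only the electric force changes KE.
ΔKE = F_E · d = |q|E d = (1.602×10⁻¹⁹)(372)(0.0215) ≈ 1.28×10⁻¹⁸ J.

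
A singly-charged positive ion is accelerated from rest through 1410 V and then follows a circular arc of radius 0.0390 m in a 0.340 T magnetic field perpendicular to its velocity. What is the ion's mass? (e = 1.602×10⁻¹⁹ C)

Combine |q|V = ½mv² and r = mv/(|q|B): eliminate v to get m = qB²r²/(2V).
m = (1.602×10⁻¹⁹)(0.340)²(0.0390)²/(2·1410) ≈ 9.99×10⁻²⁷ kg.

m ≈ 9.99×10⁻²⁷ kg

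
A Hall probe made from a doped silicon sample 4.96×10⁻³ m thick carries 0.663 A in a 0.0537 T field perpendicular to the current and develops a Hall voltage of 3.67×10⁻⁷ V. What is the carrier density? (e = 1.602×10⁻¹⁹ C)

n ≈ 1.22×10²⁶ m⁻³

From V_H = IB/(n e t), n = IB/(V_H e t).
n = (0.663)(0.0537)/((3.67×10⁻⁷)(1.602×10⁻¹⁹)(4.96×10⁻³)) ≈ 1.22×10²⁶ m⁻³.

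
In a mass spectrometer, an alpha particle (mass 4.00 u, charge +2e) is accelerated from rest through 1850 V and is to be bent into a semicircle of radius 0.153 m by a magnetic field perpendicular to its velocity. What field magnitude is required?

B ≈ 0.0573 T

v = √(2|q|V/m) = √(2·3.204×10⁻¹⁹·1850/6.644×10⁻²⁷) ≈ 4.224×10⁵ m/s.
B = mv/(|q|r) = (6.644×10⁻²⁷)(4.224×10⁵)/((3.204×10⁻¹⁹)(0.153)) ≈ 0.0573 T.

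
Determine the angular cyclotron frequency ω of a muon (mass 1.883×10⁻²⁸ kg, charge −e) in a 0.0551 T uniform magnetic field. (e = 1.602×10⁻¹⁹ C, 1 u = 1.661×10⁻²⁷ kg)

ω = |q|B/m.
ω = (1.602×10⁻¹⁹)(0.0551)/1.883×10⁻²⁸ ≈ 4.69×10⁷ rad/s.

ω ≈ 4.69×10⁷ rad/s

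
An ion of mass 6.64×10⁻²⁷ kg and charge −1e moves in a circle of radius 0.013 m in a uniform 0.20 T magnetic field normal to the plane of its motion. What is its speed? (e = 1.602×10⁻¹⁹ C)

From |q|vB = mv²/r, v = |q|Br/m.
v = (1.602×10⁻¹⁹)(0.20)(0.013)/6.64×10⁻²⁷ ≈ 6.3×10⁴ m/s.

v ≈ 6.3×10⁴ m/s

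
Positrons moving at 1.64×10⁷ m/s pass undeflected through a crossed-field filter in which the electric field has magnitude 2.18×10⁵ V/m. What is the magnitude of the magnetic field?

Balance of forces in the selector: qE = qvB ⇒ B = E/v.
B = 2.18×10⁵/1.64×10⁷ = 0.0133 T.

B = 0.0133 T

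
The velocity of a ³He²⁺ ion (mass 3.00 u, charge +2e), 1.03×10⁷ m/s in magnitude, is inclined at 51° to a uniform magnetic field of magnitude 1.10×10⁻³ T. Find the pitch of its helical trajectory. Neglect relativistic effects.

p ≈ 576 m

v∥ = v cosθ = 1.03×10⁷·cos51° ≈ 6.482×10⁶ m/s.
T = 2πm/(|q|B) = 2π(4.983×10⁻²⁷)/((3.204×10⁻¹⁹)(1.10×10⁻³)) ≈ 8.884×10⁻⁵ s.
pitch = v∥ T = (6.482×10⁶)(8.884×10⁻⁵) ≈ 576 m.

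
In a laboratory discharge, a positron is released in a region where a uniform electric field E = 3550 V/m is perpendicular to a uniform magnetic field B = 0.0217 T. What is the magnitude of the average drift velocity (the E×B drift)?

The steady drift has the magnetic force balancing the electric force, so v_d = E/B.
v_d = 3550/0.0217 = 1.64×10⁵ m/s.

v_d ≈ 1.64×10⁵ m/s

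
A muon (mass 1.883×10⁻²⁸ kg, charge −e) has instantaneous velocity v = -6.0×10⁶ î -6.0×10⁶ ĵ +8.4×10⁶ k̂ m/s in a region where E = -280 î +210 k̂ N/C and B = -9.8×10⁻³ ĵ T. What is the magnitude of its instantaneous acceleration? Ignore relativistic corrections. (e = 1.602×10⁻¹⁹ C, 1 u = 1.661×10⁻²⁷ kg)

v×B = (8.23×10⁴, 0, 5.88×10⁴) N/C.
E + v×B = (8.20×10⁴, 0, 5.90×10⁴) N/C.
F = q(E + v×B) = (−1.602×10⁻¹⁹ C)·(8.20×10⁴, 0, 5.90×10⁴) = (-1.31×10⁻¹⁴, 0, -9.45×10⁻¹⁵) N.
|a| = |F|/m = 1.619×10⁻¹⁴/1.883×10⁻²⁸ ≈ 8.60×10¹³ m/s².

|a| ≈ 8.60×10¹³ m/s²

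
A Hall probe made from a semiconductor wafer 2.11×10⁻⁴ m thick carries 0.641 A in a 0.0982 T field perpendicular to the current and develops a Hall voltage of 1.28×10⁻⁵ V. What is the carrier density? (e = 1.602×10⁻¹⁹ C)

From V_H = IB/(n e t), n = IB/(V_H e t).
n = (0.641)(0.0982)/((1.28×10⁻⁵)(1.602×10⁻¹⁹)(2.11×10⁻⁴)) ≈ 1.45×10²⁶ m⁻³.

n ≈ 1.45×10²⁶ m⁻³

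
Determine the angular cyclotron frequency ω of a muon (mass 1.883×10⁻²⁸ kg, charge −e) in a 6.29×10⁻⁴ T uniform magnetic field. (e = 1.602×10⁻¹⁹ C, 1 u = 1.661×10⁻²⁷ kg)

ω ≈ 5.35×10⁵ rad/s

ω = |q|B/m.
ω = (1.602×10⁻¹⁹)(6.29×10⁻⁴)/1.883×10⁻²⁸ ≈ 5.35×10⁵ rad/s.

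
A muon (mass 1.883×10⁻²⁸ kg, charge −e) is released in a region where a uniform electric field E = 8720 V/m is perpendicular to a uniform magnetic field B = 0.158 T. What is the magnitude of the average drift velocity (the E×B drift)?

The steady drift has the magnetic force balancing the electric force, so v_d = E/B.
v_d = 8720/0.158 = 5.52×10⁴ m/s.

v_d ≈ 5.52×10⁴ m/s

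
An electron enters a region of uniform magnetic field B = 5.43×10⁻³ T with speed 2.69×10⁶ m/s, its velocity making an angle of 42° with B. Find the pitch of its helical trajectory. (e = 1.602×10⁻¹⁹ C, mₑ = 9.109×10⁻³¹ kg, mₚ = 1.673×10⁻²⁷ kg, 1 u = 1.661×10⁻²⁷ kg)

v∥ = v cosθ = 2.69×10⁶·cos42° ≈ 1.999×10⁶ m/s.
T = 2πm/(|q|B) = 2π(9.109×10⁻³¹)/((1.602×10⁻¹⁹)(5.43×10⁻³)) ≈ 6.579×10⁻⁹ s.
pitch = v∥ T = (1.999×10⁶)(6.579×10⁻⁹) ≈ 0.0132 m.

p ≈ 0.0132 m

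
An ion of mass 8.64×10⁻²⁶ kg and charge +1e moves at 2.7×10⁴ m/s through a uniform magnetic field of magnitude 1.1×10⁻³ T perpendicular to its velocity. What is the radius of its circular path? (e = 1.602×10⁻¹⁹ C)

The magnetic force provides the centripetal force: |q|vB = mv²/r.
r = mv/(|q|B) = (8.64×10⁻²⁶)(2.7×10⁴)/((1.602×10⁻¹⁹)(1.1×10⁻³)) ≈ 13 m.

r ≈ 13 m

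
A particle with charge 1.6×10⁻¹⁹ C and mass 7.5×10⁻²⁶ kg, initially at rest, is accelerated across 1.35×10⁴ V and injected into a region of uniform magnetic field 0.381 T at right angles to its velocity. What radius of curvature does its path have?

r ≈ 0.295 m

Acceleration: |q|V = ½mv² ⇒ v = √(2|q|V/m) = √(2·1.6×10⁻¹⁹·1.35×10⁴/7.5×10⁻²⁶) ≈ 2.400×10⁵ m/s.
In the field: r = mv/(|q|B) = (7.5×10⁻²⁶)(2.400×10⁵)/((1.6×10⁻¹⁹)(0.381)) ≈ 0.295 m.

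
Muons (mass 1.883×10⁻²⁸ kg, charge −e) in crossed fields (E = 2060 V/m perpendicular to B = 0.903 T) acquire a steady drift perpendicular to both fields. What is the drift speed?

In crossed fields the guiding centre drifts at v_d = |E×B|/B² = E/B, independent of charge and mass.
v_d = 2060/0.903 = 2280 m/s.

v_d ≈ 2280 m/s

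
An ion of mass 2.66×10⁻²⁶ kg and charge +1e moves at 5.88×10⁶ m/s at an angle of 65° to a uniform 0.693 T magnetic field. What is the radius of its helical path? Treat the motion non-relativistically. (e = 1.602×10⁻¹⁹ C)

v⊥ = v sinθ = 5.88×10⁶·sin65° ≈ 5.329×10⁶ m/s.
r = m v⊥/(|q|B) = (2.66×10⁻²⁶)(5.329×10⁶)/((1.602×10⁻¹⁹)(0.693)) ≈ 1.28 m.

r ≈ 1.28 m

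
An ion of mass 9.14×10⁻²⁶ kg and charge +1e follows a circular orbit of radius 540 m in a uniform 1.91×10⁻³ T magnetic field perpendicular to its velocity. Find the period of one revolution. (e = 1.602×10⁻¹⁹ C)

The cyclotron period depends only on m, q, B: T = 2πm/(|q|B).
T = 2π(9.14×10⁻²⁶)/((1.602×10⁻¹⁹)(1.91×10⁻³)) ≈ 1.88×10⁻³ s.

T ≈ 1.88×10⁻³ s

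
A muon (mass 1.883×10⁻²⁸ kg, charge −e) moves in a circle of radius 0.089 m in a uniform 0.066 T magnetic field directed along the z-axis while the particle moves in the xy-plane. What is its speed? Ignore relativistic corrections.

From |q|vB = mv²/r, v = |q|Br/m.
v = (1.602×10⁻¹⁹)(0.066)(0.089)/1.883×10⁻²⁸ ≈ 5.0×10⁶ m/s.

v ≈ 5.0×10⁶ m/s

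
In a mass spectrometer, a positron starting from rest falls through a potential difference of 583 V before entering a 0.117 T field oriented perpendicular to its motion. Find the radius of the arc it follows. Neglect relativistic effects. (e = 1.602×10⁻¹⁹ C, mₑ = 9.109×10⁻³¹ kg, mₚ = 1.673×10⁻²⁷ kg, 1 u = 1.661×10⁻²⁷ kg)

r ≈ 6.96×10⁻⁴ m

Acceleration: |q|V = ½mv² ⇒ v = √(2|q|V/m) = √(2·1.602×10⁻¹⁹·583/9.109×10⁻³¹) ≈ 1.432×10⁷ m/s.
In the field: r = mv/(|q|B) = (9.109×10⁻³¹)(1.432×10⁷)/((1.602×10⁻¹⁹)(0.117)) ≈ 6.96×10⁻⁴ m.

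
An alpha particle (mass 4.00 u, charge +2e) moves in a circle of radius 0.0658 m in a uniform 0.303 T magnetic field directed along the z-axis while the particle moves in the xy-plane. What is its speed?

v ≈ 9.61×10⁵ m/s

From |q|vB = mv²/r, v = |q|Br/m.
v = (3.204×10⁻¹⁹)(0.303)(0.0658)/6.644×10⁻²⁷ ≈ 9.61×10⁵ m/s.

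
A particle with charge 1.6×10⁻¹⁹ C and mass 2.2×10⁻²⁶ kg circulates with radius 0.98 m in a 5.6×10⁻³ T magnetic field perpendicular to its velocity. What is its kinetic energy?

KE ≈ 110 eV

v = |q|Br/m, then KE = ½mv² = (qBr)²/(2m).
v = (1.6×10⁻¹⁹)(5.6×10⁻³)(0.98)/2.2×10⁻²⁶ ≈ 3.991×10⁴ m/s.
KE = ½(2.2×10⁻²⁶)(3.991×10⁴)² ≈ 1.8×10⁻¹⁷ J = 110 eV.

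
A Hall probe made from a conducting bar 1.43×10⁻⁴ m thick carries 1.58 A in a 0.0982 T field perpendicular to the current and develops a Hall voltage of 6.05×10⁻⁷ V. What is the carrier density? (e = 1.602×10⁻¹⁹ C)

From V_H = IB/(n e t), n = IB/(V_H e t).
n = (1.58)(0.0982)/((6.05×10⁻⁷)(1.602×10⁻¹⁹)(1.43×10⁻⁴)) ≈ 1.12×10²⁸ m⁻³.

n ≈ 1.12×10²⁸ m⁻³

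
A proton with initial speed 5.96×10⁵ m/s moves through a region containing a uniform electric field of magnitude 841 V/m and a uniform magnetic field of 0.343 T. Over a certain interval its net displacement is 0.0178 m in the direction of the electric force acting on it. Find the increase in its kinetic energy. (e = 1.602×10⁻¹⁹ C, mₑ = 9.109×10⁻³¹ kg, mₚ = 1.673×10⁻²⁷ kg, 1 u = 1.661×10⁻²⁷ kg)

The magnetic force is always ⟂ v and does no work; only the electric force changes KE.
ΔKE = F_E · d = |q|E d = (1.602×10⁻¹⁹)(841)(0.0178) ≈ 2.40×10⁻¹⁸ J.

ΔKE ≈ 2.40×10⁻¹⁸ J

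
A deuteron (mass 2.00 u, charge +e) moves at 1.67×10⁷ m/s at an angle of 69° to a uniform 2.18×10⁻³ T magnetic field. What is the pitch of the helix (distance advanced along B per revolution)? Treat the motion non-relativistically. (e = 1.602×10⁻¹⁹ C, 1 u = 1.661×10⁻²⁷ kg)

v∥ = v cosθ = 1.67×10⁷·cos69° ≈ 5.985×10⁶ m/s.
T = 2πm/(|q|B) = 2π(3.322×10⁻²⁷)/((1.602×10⁻¹⁹)(2.18×10⁻³)) ≈ 5.977×10⁻⁵ s.
pitch = v∥ T = (5.985×10⁶)(5.977×10⁻⁵) ≈ 358 m.

p ≈ 358 m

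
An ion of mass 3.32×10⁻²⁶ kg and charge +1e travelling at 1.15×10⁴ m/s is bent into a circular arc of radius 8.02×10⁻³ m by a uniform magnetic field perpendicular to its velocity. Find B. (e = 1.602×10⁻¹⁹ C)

From |q|vB = mv²/r, B = mv/(|q|r).
B = (3.32×10⁻²⁶)(1.15×10⁴)/((1.602×10⁻¹⁹)(8.02×10⁻³)) ≈ 0.297 T.

B ≈ 0.297 T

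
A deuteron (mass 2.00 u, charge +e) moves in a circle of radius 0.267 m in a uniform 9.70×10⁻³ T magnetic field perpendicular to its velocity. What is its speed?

v ≈ 1.25×10⁵ m/s

From |q|vB = mv²/r, v = |q|Br/m.
v = (1.602×10⁻¹⁹)(9.70×10⁻³)(0.267)/3.322×10⁻²⁷ ≈ 1.25×10⁵ m/s.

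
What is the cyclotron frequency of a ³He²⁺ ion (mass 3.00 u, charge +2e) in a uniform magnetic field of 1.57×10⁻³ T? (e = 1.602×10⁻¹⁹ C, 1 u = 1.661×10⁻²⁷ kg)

f ≈ 1.61×10⁴ Hz

f = |q|B/(2πm).
f = (3.204×10⁻¹⁹)(1.57×10⁻³)/(2π·4.983×10⁻²⁷) ≈ 1.61×10⁴ Hz.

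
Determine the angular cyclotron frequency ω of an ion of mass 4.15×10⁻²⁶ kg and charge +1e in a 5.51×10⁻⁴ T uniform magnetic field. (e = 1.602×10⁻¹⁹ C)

ω = |q|B/m.
ω = (1.602×10⁻¹⁹)(5.51×10⁻⁴)/4.15×10⁻²⁶ ≈ 2130 rad/s.

ω ≈ 2130 rad/s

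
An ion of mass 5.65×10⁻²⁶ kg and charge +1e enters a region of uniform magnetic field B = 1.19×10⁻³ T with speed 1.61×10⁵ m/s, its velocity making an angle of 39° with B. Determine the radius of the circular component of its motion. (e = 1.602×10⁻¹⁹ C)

r ≈ 30.0 m

v⊥ = v sinθ = 1.61×10⁵·sin39° ≈ 1.013×10⁵ m/s.
r = m v⊥/(|q|B) = (5.65×10⁻²⁶)(1.013×10⁵)/((1.602×10⁻¹⁹)(1.19×10⁻³)) ≈ 30.0 m.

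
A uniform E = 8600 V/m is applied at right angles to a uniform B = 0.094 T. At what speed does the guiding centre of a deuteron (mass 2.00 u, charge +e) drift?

The steady drift has the magnetic force balancing the electric force, so v_d = E/B.
v_d = 8600/0.094 = 9.1×10⁴ m/s.

v_d ≈ 9.1×10⁴ m/s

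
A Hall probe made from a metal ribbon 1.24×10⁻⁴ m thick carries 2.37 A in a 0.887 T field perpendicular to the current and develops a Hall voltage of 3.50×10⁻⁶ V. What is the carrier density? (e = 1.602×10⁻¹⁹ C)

n ≈ 3.02×10²⁸ m⁻³

From V_H = IB/(n e t), n = IB/(V_H e t).
n = (2.37)(0.887)/((3.50×10⁻⁶)(1.602×10⁻¹⁹)(1.24×10⁻⁴)) ≈ 3.02×10²⁸ m⁻³.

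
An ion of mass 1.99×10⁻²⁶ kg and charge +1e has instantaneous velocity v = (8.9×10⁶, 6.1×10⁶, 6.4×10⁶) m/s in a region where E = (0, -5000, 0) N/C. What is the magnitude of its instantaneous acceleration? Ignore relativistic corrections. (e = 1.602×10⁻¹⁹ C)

Only an electric field acts, so F = qE = (1.602×10⁻¹⁹ C)·(0, -5000, 0) = (0, -8.01×10⁻¹⁶, 0) N.
|a| = |F|/m = 8.010×10⁻¹⁶/1.99×10⁻²⁶ ≈ 4.03×10¹⁰ m/s².

|a| ≈ 4.03×10¹⁰ m/s²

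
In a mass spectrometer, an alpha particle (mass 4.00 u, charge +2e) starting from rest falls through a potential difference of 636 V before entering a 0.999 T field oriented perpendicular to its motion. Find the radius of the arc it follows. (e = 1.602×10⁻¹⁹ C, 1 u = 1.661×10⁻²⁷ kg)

r ≈ 5.14×10⁻³ m

Acceleration: |q|V = ½mv² ⇒ v = √(2|q|V/m) = √(2·3.204×10⁻¹⁹·636/6.644×10⁻²⁷) ≈ 2.477×10⁵ m/s.
In the field: r = mv/(|q|B) = (6.644×10⁻²⁷)(2.477×10⁵)/((3.204×10⁻¹⁹)(0.999)) ≈ 5.14×10⁻³ m.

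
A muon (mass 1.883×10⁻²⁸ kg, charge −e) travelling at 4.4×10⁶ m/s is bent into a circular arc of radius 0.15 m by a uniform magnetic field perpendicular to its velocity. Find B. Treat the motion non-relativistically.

From |q|vB = mv²/r, B = mv/(|q|r).
B = (1.883×10⁻²⁸)(4.4×10⁶)/((1.602×10⁻¹⁹)(0.15)) ≈ 0.034 T.

B ≈ 0.034 T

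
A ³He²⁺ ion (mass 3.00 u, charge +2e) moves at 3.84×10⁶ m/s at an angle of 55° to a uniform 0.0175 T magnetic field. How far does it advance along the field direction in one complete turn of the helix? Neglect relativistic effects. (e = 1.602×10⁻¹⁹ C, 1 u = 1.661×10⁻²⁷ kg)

p ≈ 12.3 m

v∥ = v cosθ = 3.84×10⁶·cos55° ≈ 2.203×10⁶ m/s.
T = 2πm/(|q|B) = 2π(4.983×10⁻²⁷)/((3.204×10⁻¹⁹)(0.0175)) ≈ 5.584×10⁻⁶ s.
pitch = v∥ T = (2.203×10⁶)(5.584×10⁻⁶) ≈ 12.3 m.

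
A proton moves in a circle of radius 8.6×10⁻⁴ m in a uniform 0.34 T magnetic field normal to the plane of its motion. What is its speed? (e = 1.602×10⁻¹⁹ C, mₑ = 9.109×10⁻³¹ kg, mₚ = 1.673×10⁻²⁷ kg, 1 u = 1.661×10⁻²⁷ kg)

From |q|vB = mv²/r, v = |q|Br/m.
v = (1.602×10⁻¹⁹)(0.34)(8.6×10⁻⁴)/1.673×10⁻²⁷ ≈ 2.8×10⁴ m/s.

v ≈ 2.8×10⁴ m/s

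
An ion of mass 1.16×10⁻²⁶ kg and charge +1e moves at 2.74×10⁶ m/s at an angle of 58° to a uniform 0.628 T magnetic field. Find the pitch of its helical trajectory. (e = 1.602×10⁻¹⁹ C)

v∥ = v cosθ = 2.74×10⁶·cos58° ≈ 1.452×10⁶ m/s.
T = 2πm/(|q|B) = 2π(1.16×10⁻²⁶)/((1.602×10⁻¹⁹)(0.628)) ≈ 7.245×10⁻⁷ s.
pitch = v∥ T = (1.452×10⁶)(7.245×10⁻⁷) ≈ 1.05 m.

p ≈ 1.05 m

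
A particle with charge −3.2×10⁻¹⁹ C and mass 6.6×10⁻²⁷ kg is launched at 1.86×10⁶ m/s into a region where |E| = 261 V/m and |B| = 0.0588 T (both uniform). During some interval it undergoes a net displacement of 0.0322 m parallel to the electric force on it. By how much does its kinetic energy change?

ΔKE ≈ 2.69×10⁻¹⁸ J

The magnetic force is always ⟂ v and does no work; only the electric force changes KE.
ΔKE = F_E · d = |q|E d = (3.2×10⁻¹⁹)(261)(0.0322) ≈ 2.69×10⁻¹⁸ J.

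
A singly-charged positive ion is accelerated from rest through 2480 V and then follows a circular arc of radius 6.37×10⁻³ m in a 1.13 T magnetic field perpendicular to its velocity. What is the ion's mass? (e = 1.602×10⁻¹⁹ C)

Combine |q|V = ½mv² and r = mv/(|q|B): eliminate v to get m = qB²r²/(2V).
m = (1.602×10⁻¹⁹)(1.13)²(6.37×10⁻³)²/(2·2480) ≈ 1.67×10⁻²⁷ kg.

m ≈ 1.67×10⁻²⁷ kg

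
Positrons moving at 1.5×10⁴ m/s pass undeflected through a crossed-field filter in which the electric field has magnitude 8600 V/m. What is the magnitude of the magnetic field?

Balance of forces in the selector: qE = qvB ⇒ B = E/v.
B = 8600/1.5×10⁴ = 0.57 T.

B = 0.57 T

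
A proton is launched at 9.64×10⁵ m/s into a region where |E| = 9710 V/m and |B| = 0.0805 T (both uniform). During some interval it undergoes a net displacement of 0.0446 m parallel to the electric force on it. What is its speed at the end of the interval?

v_f ≈ 1.01×10⁶ m/s

B does no work; ΔKE = |q|E d.
½mv_f² = ½mv₀² + |q|Ed = ½(1.673×10⁻²⁷)(9.64×10⁵)² + (1.602×10⁻¹⁹)(9710)(0.0446) ≈ 7.774×10⁻¹⁶ J + 6.938×10⁻¹⁷ J ≈ 8.467×10⁻¹⁶ J.
v_f = √(2·8.467×10⁻¹⁶/1.673×10⁻²⁷) ≈ 1.01×10⁶ m/s.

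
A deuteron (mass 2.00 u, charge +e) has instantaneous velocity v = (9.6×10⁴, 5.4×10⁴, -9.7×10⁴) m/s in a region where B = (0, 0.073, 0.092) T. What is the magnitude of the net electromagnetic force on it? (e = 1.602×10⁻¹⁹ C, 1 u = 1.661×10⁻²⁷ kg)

v×B = (1.20×10⁴, -8830, 7010) N/C.
F = q v×B = (1.602×10⁻¹⁹ C)·(1.20×10⁴, -8830, 7010) = (1.93×10⁻¹⁵, -1.41×10⁻¹⁵, 1.12×10⁻¹⁵) N.
|F| = 2.64×10⁻¹⁵ N.

|F| ≈ 2.64×10⁻¹⁵ N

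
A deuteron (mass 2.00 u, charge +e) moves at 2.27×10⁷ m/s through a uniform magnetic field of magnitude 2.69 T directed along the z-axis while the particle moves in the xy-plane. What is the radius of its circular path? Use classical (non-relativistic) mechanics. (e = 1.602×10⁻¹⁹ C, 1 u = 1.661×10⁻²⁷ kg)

r ≈ 0.175 m

The magnetic force provides the centripetal force: |q|vB = mv²/r.
r = mv/(|q|B) = (3.322×10⁻²⁷)(2.27×10⁷)/((1.602×10⁻¹⁹)(2.69)) ≈ 0.175 m.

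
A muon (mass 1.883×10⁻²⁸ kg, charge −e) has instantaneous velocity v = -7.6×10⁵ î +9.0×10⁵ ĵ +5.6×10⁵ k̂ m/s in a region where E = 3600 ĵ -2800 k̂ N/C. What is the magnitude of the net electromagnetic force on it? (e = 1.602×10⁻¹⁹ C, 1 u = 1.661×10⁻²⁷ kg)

Only an electric field acts, so F = qE = (−1.602×10⁻¹⁹ C)·(0, 3600, -2800) = (0, -5.77×10⁻¹⁶, 4.49×10⁻¹⁶) N.
|F| = 7.31×10⁻¹⁶ N.

|F| ≈ 7.31×10⁻¹⁶ N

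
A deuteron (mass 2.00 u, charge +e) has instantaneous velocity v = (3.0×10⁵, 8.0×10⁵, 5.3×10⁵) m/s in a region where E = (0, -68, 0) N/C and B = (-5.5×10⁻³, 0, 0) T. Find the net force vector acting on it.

F ≈ (0, -4.78×10⁻¹⁶, 7.05×10⁻¹⁶) N

v×B = (0, -2920, 4400) N/C.
E + v×B = (0, -2980, 4400) N/C.
F = q(E + v×B) = (1.602×10⁻¹⁹ C)·(0, -2980, 4400) = (0, -4.78×10⁻¹⁶, 7.05×10⁻¹⁶) N.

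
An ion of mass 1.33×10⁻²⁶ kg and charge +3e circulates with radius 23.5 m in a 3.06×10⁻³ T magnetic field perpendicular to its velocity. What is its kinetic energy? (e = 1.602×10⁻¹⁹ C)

v = |q|Br/m, then KE = ½mv² = (qBr)²/(2m).
v = (4.806×10⁻¹⁹)(3.06×10⁻³)(23.5)/1.33×10⁻²⁶ ≈ 2.598×10⁶ m/s.
KE = ½(1.33×10⁻²⁶)(2.598×10⁶)² ≈ 4.49×10⁻¹⁴ J = 2.80×10⁵ eV.

KE ≈ 2.80×10⁵ eV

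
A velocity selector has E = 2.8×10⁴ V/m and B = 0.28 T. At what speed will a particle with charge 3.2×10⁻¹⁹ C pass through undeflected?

For undeflected motion the electric and magnetic forces balance: qE = qvB.
v = E/B = 2.8×10⁴/0.28 = 1.0×10⁵ m/s.
The result is independent of the particle's charge and mass.

v = 1.0×10⁵ m/s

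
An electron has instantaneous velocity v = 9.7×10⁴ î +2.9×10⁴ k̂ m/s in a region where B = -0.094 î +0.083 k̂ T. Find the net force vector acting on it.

v×B = (0, -1.08×10⁴, 0) N/C.
F = q v×B = (−1.602×10⁻¹⁹ C)·(0, -1.08×10⁴, 0) = (0, 1.73×10⁻¹⁵, 0) N.

F ≈ (0, 1.73×10⁻¹⁵, 0) N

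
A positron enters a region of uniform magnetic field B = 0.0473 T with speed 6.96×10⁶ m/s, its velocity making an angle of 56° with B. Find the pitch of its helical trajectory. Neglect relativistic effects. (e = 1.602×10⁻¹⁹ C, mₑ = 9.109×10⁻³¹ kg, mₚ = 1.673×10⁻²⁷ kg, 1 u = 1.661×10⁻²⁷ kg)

v∥ = v cosθ = 6.96×10⁶·cos56° ≈ 3.892×10⁶ m/s.
T = 2πm/(|q|B) = 2π(9.109×10⁻³¹)/((1.602×10⁻¹⁹)(0.0473)) ≈ 7.553×10⁻¹⁰ s.
pitch = v∥ T = (3.892×10⁶)(7.553×10⁻¹⁰) ≈ 2.94×10⁻³ m.

p ≈ 2.94×10⁻³ m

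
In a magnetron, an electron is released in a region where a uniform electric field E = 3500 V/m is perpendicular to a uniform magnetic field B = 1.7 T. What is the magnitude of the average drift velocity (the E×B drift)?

v_d ≈ 2100 m/s

In crossed fields the guiding centre drifts at v_d = |E×B|/B² = E/B, independent of charge and mass.
v_d = 3500/1.7 = 2100 m/s.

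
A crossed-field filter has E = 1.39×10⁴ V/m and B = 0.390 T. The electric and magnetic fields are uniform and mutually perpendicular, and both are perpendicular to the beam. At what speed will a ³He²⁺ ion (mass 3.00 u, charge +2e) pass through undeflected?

For undeflected motion the electric and magnetic forces balance: qE = qvB.
v = E/B = 1.39×10⁴/0.390 = 3.56×10⁴ m/s.

v = 3.56×10⁴ m/s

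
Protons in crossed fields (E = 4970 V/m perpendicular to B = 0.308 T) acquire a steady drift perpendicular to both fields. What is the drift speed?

In crossed fields the guiding centre drifts at v_d = |E×B|/B² = E/B, independent of charge and mass.
v_d = 4970/0.308 = 1.61×10⁴ m/s.

v_d ≈ 1.61×10⁴ m/s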